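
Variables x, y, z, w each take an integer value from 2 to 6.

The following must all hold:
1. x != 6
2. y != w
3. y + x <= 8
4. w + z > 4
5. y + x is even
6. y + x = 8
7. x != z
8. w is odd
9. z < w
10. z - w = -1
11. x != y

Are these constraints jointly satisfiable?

Try x = 3, y = 5, z = 2, w = 3.
Check constraint 3: y + x = 8; constraint 4: w + z = 5; constraint 6: y + x = 8. The remaining constraints are straightforward to verify.

Satisfiable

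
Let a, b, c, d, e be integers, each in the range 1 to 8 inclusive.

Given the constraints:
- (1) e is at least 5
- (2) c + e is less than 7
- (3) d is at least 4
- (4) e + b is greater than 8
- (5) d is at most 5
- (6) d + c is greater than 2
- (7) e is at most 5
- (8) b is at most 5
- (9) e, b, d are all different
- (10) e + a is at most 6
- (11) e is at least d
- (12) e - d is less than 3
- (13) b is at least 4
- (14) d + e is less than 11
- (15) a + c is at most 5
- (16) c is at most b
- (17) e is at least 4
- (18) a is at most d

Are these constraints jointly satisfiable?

Unsatisfiable

Constraints 3, 5, 7, 8, 13, and 17 confine each of e, b, d to the 2 values {4, 5}.
Constraint 9 requires all 3 of them to be distinct, but only 2 values are available — impossible by the pigeonhole principle.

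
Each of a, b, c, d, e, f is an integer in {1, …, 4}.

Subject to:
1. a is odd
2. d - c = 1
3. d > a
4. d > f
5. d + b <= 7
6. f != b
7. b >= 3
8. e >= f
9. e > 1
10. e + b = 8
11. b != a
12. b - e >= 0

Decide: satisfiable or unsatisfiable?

Satisfiable

Setting (a, b, c, d, e, f) = (1, 4, 2, 3, 4, 1) satisfies everything: constraint 2: d - c = 1; constraint 5: d + b = 7, and the others follow.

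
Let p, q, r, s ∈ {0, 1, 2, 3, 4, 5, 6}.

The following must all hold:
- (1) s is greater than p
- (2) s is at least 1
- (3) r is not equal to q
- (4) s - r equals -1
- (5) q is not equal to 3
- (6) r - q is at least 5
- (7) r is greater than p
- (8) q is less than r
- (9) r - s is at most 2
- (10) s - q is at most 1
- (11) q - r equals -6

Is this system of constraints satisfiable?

Unsatisfiable

Constraints 6, 9, and 10 give r − q ≥ 5, q − s ≥ -1, s − r ≥ -2.
Adding all 3 inequalities: the left sides telescope to 0, and the right sides sum to 5 + (-1) + (-2) = 2. So 0 ≥ 2, which is false.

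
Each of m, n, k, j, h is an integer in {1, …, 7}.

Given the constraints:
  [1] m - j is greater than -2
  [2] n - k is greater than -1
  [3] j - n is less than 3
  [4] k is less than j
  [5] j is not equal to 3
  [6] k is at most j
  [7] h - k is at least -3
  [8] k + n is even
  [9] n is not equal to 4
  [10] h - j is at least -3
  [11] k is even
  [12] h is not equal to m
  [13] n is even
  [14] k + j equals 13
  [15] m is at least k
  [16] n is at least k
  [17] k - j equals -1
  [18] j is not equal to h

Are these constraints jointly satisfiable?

Satisfiable

Take m = 7, n = 6, k = 6, j = 7, h = 6. Then constraint 1: m - j = 0; constraint 2: n - k = 0, and every other listed constraint is also met.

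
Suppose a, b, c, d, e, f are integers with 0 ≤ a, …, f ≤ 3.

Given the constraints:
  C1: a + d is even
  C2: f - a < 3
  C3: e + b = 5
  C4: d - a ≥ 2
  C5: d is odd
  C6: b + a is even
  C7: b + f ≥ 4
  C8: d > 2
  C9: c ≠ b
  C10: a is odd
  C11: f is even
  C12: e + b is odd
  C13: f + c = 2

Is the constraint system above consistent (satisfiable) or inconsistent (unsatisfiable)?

The assignment a = 1, b = 3, c = 0, d = 3, e = 2, f = 2 works:
  constraint 2 holds since f - a = 1.
  constraint 3 holds since e + b = 5.
The rest check out directly.

Satisfiable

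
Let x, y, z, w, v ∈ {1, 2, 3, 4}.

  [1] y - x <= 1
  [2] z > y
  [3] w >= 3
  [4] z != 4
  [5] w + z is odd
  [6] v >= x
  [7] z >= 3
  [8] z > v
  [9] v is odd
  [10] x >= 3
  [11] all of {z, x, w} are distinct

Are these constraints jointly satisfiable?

Constraints 3, 7, and 10 confine each of z, x, w to the 2 values {3, 4} (the domain already gives each ≤ 4).
Constraint 11 requires all 3 of them to be distinct, but only 2 values are available — impossible by the pigeonhole principle.

Unsatisfiable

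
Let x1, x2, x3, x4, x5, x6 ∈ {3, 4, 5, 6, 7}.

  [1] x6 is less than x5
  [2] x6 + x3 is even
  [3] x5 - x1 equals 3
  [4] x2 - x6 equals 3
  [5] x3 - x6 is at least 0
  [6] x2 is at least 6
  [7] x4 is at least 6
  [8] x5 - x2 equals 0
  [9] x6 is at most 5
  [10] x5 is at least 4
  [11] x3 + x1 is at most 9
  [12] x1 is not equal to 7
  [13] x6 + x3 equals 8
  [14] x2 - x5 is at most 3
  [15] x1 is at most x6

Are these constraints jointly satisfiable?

One satisfying assignment is x1 = 3, x2 = 6, x3 = 5, x4 = 7, x5 = 6, x6 = 3.
For the less obvious constraints — constraint 3: x5 - x1 = 3; constraint 4: x2 - x6 = 3 — and the others hold by inspection.

Satisfiable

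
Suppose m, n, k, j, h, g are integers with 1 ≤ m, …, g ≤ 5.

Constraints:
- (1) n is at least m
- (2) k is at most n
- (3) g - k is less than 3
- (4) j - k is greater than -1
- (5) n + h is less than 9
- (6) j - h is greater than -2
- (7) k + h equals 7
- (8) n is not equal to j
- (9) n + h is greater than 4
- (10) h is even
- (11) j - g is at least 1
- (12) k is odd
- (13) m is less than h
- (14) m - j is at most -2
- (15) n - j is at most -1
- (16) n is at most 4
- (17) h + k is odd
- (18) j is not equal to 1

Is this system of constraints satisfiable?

Satisfiable

Try m = 1, n = 3, k = 3, j = 5, h = 4, g = 3.
Check constraint 3: g - k = 0; constraint 4: j - k = 2. The remaining constraints are straightforward to verify.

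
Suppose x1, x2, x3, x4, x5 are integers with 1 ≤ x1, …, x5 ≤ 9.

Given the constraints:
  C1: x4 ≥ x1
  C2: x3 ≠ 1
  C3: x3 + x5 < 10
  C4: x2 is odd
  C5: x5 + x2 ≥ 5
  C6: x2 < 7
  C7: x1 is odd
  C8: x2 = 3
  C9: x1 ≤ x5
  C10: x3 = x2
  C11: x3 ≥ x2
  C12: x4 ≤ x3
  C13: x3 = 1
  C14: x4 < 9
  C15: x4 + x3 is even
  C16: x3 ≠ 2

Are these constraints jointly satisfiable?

Unsatisfiable

Constraint 13 fixes x3 = 1 and constraint 8 fixes x2 = 3, but constraint 10 requires x3 = x2. Since 1 ≠ 3, contradiction.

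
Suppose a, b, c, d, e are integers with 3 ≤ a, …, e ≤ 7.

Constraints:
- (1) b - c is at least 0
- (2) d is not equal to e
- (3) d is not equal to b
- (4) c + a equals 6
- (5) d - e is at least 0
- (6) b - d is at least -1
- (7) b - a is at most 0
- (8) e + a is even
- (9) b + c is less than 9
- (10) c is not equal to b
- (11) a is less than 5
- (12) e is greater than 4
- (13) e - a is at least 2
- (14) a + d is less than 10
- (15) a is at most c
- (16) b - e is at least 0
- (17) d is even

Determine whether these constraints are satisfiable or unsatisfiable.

Unsatisfiable

Constraints 5, 6, 7, and 13 give e − a ≥ 2, a − b ≥ 0, b − d ≥ -1, d − e ≥ 0.
Adding all 4 inequalities: the left sides telescope to 0, and the right sides sum to 2 + 0 + (-1) + 0 = 1. So 0 ≥ 1, which is false.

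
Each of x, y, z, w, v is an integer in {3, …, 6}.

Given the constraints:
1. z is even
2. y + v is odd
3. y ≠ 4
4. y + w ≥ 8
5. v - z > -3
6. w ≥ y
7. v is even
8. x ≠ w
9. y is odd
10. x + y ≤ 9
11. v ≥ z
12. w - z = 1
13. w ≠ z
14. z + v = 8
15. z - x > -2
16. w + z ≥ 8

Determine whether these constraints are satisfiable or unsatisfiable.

Satisfiable

Setting (x, y, z, w, v) = (4, 3, 4, 5, 4) satisfies everything: constraint 4: y + w = 8; constraint 5: v - z = 0, and the others follow.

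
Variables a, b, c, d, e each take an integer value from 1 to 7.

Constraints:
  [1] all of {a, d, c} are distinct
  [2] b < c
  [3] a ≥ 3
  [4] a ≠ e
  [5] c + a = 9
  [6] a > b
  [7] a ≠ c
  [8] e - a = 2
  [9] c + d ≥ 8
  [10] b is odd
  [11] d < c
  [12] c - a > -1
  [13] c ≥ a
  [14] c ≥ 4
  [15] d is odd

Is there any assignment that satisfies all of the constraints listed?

Try a = 4, b = 1, c = 5, d = 3, e = 6.
Check constraint 5: c + a = 9; constraint 8: e - a = 2. The remaining constraints are straightforward to verify.

Satisfiable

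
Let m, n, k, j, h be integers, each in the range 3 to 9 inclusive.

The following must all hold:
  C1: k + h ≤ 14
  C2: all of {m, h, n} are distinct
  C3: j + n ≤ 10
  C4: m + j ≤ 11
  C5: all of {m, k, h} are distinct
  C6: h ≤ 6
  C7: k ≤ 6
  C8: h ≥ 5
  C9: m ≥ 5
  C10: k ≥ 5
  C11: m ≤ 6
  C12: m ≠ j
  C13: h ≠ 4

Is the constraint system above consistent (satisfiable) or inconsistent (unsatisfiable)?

Unsatisfiable

Constraints 6, 7, 8, 9, 10, and 11 confine each of m, k, h to the 2 values {5, 6}.
Constraint 5 requires all 3 of them to be distinct, but only 2 values are available — impossible by the pigeonhole principle.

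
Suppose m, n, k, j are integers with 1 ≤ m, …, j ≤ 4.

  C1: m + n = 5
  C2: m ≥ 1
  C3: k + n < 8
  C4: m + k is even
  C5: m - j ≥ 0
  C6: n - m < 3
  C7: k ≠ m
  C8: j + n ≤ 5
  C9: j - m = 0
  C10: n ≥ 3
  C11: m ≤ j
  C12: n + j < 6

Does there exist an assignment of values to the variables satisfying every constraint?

Satisfiable

One satisfying assignment is m = 2, n = 3, k = 4, j = 2.
For the less obvious constraints — constraint 1: m + n = 5; constraint 3: k + n = 7; constraint 5: m - j = 0 — and the others hold by inspection.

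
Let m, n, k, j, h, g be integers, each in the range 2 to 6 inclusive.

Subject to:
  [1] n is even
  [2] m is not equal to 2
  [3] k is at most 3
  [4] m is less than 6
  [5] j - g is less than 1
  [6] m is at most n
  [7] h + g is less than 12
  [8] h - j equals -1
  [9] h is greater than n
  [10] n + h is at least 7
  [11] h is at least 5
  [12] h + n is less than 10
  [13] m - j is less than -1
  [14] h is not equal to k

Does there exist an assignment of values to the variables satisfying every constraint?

Satisfiable

Setting (m, n, k, j, h, g) = (4, 4, 2, 6, 5, 6) satisfies everything: constraint 5: j - g = 0; constraint 7: h + g = 11; constraint 8: h - j = -1, and the others follow.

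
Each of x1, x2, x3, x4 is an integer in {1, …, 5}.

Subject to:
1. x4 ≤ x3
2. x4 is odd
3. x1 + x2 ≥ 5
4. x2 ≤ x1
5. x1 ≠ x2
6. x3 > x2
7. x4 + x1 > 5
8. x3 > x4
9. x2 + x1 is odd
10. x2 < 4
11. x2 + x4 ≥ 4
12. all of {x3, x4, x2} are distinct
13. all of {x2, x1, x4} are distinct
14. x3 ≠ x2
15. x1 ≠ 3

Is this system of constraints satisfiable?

Satisfiable

Take x1 = 4, x2 = 1, x3 = 5, x4 = 3. Then constraint 3: x1 + x2 = 5; constraint 7: x4 + x1 = 7, and every other listed constraint is also met.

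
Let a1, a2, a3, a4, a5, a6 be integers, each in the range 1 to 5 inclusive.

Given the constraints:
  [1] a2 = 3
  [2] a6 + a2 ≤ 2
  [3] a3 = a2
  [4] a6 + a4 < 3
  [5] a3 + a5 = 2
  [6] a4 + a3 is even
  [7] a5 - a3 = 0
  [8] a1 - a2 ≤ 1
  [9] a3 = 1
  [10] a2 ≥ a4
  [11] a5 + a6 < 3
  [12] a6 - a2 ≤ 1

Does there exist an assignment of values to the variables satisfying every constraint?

Constraint 9 fixes a3 = 1 and constraint 1 fixes a2 = 3, but constraint 3 requires a3 = a2. Since 1 ≠ 3, contradiction.

Unsatisfiable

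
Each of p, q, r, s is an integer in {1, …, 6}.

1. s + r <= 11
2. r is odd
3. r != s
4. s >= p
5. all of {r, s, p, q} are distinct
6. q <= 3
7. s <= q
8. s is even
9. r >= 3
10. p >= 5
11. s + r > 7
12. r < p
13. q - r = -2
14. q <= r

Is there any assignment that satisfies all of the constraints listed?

Unsatisfiable

From constraints 4 and 10: s ≥ p and p ≥ 5, so s ≥ 5. From constraints 6 and 7: s ≤ q and q ≤ 3, so s ≤ 3. But 3 < 5, so no value of s works.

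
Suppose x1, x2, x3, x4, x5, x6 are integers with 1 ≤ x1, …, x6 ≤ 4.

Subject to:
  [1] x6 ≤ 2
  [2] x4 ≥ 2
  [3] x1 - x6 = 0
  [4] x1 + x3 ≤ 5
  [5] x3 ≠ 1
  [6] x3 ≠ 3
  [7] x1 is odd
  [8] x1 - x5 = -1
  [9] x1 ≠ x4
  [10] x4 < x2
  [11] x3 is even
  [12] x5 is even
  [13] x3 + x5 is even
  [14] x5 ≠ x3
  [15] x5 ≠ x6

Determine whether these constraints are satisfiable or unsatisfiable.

Satisfiable

Take x1 = 1, x2 = 4, x3 = 4, x4 = 3, x5 = 2, x6 = 1. Then constraint 3: x1 - x6 = 0; constraint 4: x1 + x3 = 5, and every other listed constraint is also met.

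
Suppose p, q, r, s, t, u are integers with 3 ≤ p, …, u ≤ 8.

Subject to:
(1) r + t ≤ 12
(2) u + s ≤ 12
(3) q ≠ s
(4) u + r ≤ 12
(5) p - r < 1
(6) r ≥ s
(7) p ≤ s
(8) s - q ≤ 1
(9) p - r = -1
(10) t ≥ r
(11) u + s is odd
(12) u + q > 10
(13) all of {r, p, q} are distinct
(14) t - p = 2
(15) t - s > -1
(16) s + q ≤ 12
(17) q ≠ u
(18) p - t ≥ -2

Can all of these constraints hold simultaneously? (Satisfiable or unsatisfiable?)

Setting (p, q, r, s, t, u) = (3, 5, 4, 4, 5, 7) satisfies everything: constraint 1: r + t = 9; constraint 2: u + s = 11, and the others follow.

Satisfiable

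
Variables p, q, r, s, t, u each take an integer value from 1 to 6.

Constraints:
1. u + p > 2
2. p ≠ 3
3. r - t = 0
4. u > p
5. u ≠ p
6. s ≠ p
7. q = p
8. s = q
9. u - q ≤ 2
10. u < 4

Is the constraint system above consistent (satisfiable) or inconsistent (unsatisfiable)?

Unsatisfiable

From constraints 7 and 8, s = q = p, so s = p. But constraint 6 says s ≠ p. Contradiction.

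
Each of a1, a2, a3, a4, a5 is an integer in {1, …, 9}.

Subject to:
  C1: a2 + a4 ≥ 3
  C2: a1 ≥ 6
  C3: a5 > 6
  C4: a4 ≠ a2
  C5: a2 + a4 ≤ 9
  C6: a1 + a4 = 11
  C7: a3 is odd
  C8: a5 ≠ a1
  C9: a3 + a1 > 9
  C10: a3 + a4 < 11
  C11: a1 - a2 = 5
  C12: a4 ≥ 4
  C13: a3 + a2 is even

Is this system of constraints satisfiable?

Satisfiable

Take a1 = 6, a2 = 1, a3 = 5, a4 = 5, a5 = 7. Then constraint 1: a2 + a4 = 6; constraint 5: a2 + a4 = 6, and every other listed constraint is also met.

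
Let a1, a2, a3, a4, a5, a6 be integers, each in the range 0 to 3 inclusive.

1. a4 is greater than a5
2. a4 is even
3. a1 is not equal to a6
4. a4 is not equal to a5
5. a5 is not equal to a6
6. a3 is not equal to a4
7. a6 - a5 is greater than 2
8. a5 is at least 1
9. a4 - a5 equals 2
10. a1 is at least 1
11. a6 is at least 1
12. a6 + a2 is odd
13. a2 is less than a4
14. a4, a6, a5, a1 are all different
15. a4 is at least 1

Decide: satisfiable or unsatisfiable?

Unsatisfiable

Constraints 8, 10, 11, and 15 confine each of a4, a6, a5, a1 to the 3 values {1, …, 3} (the domain already gives each ≤ 3).
Constraint 14 requires all 4 of them to be distinct, but only 3 values are available — impossible by the pigeonhole principle.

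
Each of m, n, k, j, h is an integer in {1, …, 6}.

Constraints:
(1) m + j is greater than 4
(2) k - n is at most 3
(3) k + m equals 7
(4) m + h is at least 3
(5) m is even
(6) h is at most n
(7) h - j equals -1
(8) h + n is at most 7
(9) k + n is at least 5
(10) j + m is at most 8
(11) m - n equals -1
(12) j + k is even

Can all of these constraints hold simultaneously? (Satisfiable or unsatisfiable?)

Satisfiable

The assignment m = 2, n = 3, k = 5, j = 3, h = 2 works:
  constraint 1 holds since m + j = 5.
  constraint 2 holds since k - n = 2.
The rest check out directly.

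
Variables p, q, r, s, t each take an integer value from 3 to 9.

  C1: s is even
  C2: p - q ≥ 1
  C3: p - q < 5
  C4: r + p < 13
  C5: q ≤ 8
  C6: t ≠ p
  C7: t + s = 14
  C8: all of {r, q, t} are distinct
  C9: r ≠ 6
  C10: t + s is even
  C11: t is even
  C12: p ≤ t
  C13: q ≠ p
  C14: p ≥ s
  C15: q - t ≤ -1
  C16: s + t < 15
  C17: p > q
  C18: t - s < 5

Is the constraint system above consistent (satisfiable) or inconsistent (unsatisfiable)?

Setting (p, q, r, s, t) = (7, 4, 3, 6, 8) satisfies everything: constraint 2: p - q = 3; constraint 3: p - q = 3; constraint 4: r + p = 10, and the others follow.

Satisfiable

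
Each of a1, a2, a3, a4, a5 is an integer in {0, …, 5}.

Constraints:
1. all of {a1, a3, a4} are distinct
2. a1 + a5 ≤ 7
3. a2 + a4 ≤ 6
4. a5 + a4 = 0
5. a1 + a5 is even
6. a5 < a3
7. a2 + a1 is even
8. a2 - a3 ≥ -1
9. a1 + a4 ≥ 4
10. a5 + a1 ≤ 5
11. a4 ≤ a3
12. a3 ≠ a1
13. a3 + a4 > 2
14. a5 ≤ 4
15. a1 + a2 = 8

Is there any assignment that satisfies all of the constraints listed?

Satisfiable

One satisfying assignment is a1 = 4, a2 = 4, a3 = 3, a4 = 0, a5 = 0.
For the less obvious constraints — constraint 2: a1 + a5 = 4; constraint 3: a2 + a4 = 4 — and the others hold by inspection.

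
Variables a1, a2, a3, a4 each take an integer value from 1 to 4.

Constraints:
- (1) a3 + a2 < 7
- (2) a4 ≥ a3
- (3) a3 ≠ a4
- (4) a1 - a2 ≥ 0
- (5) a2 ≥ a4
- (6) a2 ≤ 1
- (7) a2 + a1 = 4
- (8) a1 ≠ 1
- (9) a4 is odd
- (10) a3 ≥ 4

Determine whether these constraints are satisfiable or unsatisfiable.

Unsatisfiable

From constraints 2 and 10: a4 ≥ a3 and a3 ≥ 4, so a4 ≥ 4. From constraints 5 and 6: a4 ≤ a2 and a2 ≤ 1, so a4 ≤ 1. But 1 < 4, so no value of a4 works.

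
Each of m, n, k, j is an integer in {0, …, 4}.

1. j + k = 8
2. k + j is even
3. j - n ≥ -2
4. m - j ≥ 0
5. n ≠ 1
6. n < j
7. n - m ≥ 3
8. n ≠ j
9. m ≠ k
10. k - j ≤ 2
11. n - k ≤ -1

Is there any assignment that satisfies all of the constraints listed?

Constraints 4, 7, 10, and 11 give j − k ≥ -2, k − n ≥ 1, n − m ≥ 3, m − j ≥ 0.
Adding all 4 inequalities: the left sides telescope to 0, and the right sides sum to (-2) + 1 + 3 + 0 = 2. So 0 ≥ 2, which is false.

Unsatisfiable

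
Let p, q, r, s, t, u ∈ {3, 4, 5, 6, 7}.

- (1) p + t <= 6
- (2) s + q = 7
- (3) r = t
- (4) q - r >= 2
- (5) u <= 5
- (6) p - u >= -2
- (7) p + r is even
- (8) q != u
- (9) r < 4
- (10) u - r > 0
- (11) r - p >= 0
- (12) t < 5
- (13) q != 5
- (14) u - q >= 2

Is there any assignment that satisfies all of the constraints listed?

Unsatisfiable

Constraints 4, 6, 11, and 14 give r − p ≥ 0, p − u ≥ -2, u − q ≥ 2, q − r ≥ 2.
Adding all 4 inequalities: the left sides telescope to 0, and the right sides sum to 0 + (-2) + 2 + 2 = 2. So 0 ≥ 2, which is false.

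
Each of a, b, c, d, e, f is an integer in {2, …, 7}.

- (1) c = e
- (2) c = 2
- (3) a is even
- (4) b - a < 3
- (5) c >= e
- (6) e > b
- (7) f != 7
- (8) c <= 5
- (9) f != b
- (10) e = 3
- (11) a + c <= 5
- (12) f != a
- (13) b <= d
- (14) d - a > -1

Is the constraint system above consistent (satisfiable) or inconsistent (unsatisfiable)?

Unsatisfiable

Constraint 2 fixes c = 2 and constraint 10 fixes e = 3, but constraint 1 requires c = e. Since 2 ≠ 3, contradiction.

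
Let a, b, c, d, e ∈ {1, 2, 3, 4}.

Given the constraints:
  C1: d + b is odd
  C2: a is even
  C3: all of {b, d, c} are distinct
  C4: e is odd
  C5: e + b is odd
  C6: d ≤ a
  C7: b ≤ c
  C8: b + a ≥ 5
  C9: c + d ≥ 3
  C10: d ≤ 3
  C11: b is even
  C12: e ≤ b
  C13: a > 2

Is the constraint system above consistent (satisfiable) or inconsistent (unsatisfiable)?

Satisfiable

Setting (a, b, c, d, e) = (4, 2, 3, 1, 1) satisfies everything: constraint 3: values 2, 1, 3 are distinct; constraint 8: b + a = 6; constraint 9: c + d = 4, and the others follow.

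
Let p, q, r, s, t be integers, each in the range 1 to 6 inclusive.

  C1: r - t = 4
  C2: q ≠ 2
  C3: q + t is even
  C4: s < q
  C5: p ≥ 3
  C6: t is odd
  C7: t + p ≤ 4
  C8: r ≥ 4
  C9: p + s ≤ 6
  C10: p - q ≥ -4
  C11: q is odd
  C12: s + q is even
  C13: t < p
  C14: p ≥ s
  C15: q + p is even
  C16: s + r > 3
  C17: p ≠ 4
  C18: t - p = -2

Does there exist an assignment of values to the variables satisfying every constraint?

Satisfiable

The assignment p = 3, q = 5, r = 5, s = 1, t = 1 works:
  constraint 1 holds since r - t = 4.
  constraint 7 holds since t + p = 4.
  constraint 9 holds since p + s = 4.
The rest check out directly.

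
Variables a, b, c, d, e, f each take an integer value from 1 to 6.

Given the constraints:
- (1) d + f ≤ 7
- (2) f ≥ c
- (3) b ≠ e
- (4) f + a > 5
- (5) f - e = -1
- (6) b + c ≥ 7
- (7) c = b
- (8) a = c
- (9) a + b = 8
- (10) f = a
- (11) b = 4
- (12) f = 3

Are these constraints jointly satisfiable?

Unsatisfiable

Constraint 12 fixes f = 3 and constraint 11 fixes b = 4. Constraints 7, 8, and 10 give f = a = c = b, so f = b. But 3 ≠ 4 — contradiction.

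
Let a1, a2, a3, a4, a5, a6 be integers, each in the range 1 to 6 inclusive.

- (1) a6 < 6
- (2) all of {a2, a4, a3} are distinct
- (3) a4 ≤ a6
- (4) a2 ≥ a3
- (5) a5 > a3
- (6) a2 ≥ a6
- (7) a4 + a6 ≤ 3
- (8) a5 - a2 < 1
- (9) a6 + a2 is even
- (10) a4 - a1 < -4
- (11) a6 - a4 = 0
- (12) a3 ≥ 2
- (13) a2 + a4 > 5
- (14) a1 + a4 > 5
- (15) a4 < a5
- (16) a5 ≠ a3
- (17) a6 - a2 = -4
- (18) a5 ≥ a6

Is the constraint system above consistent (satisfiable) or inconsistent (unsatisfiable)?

Satisfiable

Setting (a1, a2, a3, a4, a5, a6) = (6, 5, 2, 1, 5, 1) satisfies everything: constraint 7: a4 + a6 = 2; constraint 8: a5 - a2 = 0, and the others follow.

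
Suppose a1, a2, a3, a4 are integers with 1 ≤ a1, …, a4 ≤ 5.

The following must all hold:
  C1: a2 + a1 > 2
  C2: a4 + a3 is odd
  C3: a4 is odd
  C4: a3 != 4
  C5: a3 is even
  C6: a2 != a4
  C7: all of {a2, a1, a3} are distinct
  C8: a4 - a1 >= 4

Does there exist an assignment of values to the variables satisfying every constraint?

Satisfiable

Take a1 = 1, a2 = 3, a3 = 2, a4 = 5. Then constraint 1: a2 + a1 = 4; constraint 7: values 3, 1, 2 are distinct; constraint 8: a4 - a1 = 4, and every other listed constraint is also met.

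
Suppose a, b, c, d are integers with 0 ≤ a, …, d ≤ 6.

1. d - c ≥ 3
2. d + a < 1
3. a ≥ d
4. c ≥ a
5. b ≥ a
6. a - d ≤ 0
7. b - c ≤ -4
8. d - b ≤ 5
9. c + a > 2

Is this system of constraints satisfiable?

Unsatisfiable

Constraints 1, 7, and 8 give c − b ≥ 4, b − d ≥ -5, d − c ≥ 3.
Adding all 3 inequalities: the left sides telescope to 0, and the right sides sum to 4 + (-5) + 3 = 2. So 0 ≥ 2, which is false.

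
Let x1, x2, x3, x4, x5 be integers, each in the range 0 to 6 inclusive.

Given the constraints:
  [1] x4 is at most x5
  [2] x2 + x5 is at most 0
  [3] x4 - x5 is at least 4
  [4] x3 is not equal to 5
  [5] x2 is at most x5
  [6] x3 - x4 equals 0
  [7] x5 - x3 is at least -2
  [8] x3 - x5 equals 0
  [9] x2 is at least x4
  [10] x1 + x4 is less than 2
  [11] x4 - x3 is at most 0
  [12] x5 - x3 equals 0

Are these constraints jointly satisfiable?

Constraints 3, 7, and 11 give x4 − x5 ≥ 4, x5 − x3 ≥ -2, x3 − x4 ≥ 0.
Adding all 3 inequalities: the left sides telescope to 0, and the right sides sum to 4 + (-2) + 0 = 2. So 0 ≥ 2, which is false.

Unsatisfiable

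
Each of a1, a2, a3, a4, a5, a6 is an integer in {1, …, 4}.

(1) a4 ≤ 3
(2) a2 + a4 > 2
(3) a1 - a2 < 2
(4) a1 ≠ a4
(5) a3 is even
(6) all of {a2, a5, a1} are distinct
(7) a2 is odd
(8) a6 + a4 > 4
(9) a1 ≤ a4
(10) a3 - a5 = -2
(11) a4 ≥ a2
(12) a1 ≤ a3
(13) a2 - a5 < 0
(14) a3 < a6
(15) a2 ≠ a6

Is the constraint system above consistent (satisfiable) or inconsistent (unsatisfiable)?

Satisfiable

Try a1 = 2, a2 = 1, a3 = 2, a4 = 3, a5 = 4, a6 = 4.
Check constraint 2: a2 + a4 = 4; constraint 3: a1 - a2 = 1; constraint 8: a6 + a4 = 7. The remaining constraints are straightforward to verify.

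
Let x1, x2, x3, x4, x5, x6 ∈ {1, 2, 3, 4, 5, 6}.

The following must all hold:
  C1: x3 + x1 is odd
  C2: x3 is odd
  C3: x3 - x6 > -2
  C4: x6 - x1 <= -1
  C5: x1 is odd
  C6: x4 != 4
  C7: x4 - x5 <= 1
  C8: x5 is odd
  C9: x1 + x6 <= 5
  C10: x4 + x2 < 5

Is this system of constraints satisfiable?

Unsatisfiable

Constraint 2 makes x3 odd and constraint 5 makes x1 odd, so x3 + x1 must be even. Constraint 1 says x3 + x1 is odd — contradiction.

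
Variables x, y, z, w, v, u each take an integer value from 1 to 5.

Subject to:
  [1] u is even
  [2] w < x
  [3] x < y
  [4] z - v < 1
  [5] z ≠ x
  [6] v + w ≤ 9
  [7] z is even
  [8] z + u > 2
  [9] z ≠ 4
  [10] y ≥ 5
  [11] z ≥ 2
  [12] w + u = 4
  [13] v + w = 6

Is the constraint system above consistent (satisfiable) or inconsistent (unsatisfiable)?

Satisfiable

Try x = 3, y = 5, z = 2, w = 2, v = 4, u = 2.
Check constraint 4: z - v = -2; constraint 6: v + w = 6. The remaining constraints are straightforward to verify.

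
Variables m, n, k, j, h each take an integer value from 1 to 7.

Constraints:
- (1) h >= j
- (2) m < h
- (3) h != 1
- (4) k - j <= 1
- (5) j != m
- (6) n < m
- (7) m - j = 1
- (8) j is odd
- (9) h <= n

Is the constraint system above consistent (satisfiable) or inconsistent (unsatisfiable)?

Constraints 2, 6, and 9 give m < h, h ≤ n, n < m. Chaining: m < h ≤ n < m, which forces m < m — impossible.

Unsatisfiable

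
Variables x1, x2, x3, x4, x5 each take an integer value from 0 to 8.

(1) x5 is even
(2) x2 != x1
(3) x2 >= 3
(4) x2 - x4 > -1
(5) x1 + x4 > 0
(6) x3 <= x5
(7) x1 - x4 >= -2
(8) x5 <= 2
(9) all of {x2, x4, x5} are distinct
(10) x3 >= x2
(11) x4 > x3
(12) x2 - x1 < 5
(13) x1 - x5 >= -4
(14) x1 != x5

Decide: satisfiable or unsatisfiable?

From constraints 3 and 10: x3 ≥ x2 and x2 ≥ 3, so x3 ≥ 3. From constraints 6 and 8: x3 ≤ x5 and x5 ≤ 2, so x3 ≤ 2. But 2 < 3, so no value of x3 works.

Unsatisfiable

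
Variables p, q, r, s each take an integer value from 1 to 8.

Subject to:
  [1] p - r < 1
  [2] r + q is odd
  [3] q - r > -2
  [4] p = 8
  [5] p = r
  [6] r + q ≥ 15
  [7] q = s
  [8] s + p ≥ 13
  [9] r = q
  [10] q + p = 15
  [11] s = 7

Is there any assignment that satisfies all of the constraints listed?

Unsatisfiable

Constraint 4 fixes p = 8 and constraint 11 fixes s = 7. Constraints 5, 7, and 9 give p = r = q = s, so p = s. But 8 ≠ 7 — contradiction.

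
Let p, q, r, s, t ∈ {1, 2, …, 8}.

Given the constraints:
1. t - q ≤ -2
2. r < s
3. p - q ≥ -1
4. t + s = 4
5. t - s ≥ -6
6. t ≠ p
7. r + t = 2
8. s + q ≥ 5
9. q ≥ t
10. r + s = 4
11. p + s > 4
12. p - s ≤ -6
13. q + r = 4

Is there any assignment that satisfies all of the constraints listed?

Unsatisfiable

Constraints 1, 3, 5, and 12 give t − s ≥ -6, s − p ≥ 6, p − q ≥ -1, q − t ≥ 2.
Adding all 4 inequalities: the left sides telescope to 0, and the right sides sum to (-6) + 6 + (-1) + 2 = 1. So 0 ≥ 1, which is false.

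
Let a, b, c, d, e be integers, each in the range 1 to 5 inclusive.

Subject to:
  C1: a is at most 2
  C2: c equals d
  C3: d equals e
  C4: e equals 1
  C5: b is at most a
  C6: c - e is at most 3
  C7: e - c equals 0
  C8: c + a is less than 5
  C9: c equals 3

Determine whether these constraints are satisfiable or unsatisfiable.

Constraint 9 fixes c = 3 and constraint 4 fixes e = 1. Constraints 2 and 3 give c = d = e, so c = e. But 3 ≠ 1 — contradiction.

Unsatisfiable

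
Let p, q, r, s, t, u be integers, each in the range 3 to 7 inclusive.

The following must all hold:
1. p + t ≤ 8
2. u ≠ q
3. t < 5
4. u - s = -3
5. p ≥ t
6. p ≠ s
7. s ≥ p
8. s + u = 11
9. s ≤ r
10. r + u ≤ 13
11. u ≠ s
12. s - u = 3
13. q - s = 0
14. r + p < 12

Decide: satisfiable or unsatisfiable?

Take p = 4, q = 7, r = 7, s = 7, t = 3, u = 4. Then constraint 1: p + t = 7; constraint 4: u - s = -3, and every other listed constraint is also met.

Satisfiable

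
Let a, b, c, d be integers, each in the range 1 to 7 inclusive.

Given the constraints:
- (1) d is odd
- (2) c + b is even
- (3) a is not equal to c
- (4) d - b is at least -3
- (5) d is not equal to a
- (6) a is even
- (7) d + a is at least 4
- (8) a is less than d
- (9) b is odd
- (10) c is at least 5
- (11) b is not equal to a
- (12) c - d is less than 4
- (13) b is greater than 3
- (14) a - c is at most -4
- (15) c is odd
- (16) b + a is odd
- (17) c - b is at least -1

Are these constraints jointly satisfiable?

Satisfiable

Setting (a, b, c, d) = (2, 7, 7, 5) satisfies everything: constraint 4: d - b = -2; constraint 7: d + a = 7; constraint 12: c - d = 2, and the others follow.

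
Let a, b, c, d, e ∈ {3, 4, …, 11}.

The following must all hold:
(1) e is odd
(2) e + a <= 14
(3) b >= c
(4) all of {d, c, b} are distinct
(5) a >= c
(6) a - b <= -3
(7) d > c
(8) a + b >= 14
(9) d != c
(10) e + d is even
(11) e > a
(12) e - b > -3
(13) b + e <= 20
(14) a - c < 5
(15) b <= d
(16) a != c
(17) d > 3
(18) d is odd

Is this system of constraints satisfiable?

Try a = 5, b = 10, c = 3, d = 11, e = 9.
Check constraint 2: e + a = 14; constraint 6: a - b = -5; constraint 8: a + b = 15. The remaining constraints are straightforward to verify.

Satisfiable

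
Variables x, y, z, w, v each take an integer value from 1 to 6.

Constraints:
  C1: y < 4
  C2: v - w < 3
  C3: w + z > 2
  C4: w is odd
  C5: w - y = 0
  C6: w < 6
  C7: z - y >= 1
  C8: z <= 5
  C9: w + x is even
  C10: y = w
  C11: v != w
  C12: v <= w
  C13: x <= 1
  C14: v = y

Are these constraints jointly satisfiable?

Unsatisfiable

From constraints 10 and 14, v = y = w, so v = w. But constraint 11 says v ≠ w. Contradiction.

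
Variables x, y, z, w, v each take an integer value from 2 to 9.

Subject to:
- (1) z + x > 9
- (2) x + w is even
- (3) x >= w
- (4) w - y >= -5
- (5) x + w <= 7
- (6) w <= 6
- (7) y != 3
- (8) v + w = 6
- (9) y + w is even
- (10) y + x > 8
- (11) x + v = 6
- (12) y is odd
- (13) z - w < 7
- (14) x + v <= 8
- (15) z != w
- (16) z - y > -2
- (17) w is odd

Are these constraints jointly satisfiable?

Satisfiable

One satisfying assignment is x = 3, y = 7, z = 8, w = 3, v = 3.
For the less obvious constraints — constraint 1: z + x = 11; constraint 4: w - y = -4 — and the others hold by inspection.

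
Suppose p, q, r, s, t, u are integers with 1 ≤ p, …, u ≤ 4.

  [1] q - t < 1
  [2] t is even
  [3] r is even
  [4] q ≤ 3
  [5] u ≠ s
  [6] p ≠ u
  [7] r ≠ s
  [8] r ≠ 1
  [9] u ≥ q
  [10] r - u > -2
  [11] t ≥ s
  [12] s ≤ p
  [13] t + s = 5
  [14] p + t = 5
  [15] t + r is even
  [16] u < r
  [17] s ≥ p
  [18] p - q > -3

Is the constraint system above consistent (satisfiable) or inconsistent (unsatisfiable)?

Take p = 1, q = 2, r = 4, s = 1, t = 4, u = 3. Then constraint 1: q - t = -2; constraint 10: r - u = 1; constraint 13: t + s = 5, and every other listed constraint is also met.

Satisfiable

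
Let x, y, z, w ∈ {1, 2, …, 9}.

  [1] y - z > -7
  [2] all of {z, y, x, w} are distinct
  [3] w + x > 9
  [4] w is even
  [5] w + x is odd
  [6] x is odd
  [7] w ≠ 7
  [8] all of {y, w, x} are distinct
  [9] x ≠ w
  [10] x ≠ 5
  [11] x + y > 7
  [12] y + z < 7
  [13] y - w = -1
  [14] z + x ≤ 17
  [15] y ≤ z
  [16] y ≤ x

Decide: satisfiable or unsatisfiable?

Satisfiable

Take x = 9, y = 1, z = 5, w = 2. Then constraint 1: y - z = -4; constraint 3: w + x = 11, and every other listed constraint is also met.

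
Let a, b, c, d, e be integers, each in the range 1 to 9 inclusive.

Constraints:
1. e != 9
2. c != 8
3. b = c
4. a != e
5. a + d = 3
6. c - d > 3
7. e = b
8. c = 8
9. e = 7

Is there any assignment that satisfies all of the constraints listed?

Unsatisfiable

Constraint 9 fixes e = 7 and constraint 8 fixes c = 8. Constraints 3 and 7 give e = b = c, so e = c. But 7 ≠ 8 — contradiction.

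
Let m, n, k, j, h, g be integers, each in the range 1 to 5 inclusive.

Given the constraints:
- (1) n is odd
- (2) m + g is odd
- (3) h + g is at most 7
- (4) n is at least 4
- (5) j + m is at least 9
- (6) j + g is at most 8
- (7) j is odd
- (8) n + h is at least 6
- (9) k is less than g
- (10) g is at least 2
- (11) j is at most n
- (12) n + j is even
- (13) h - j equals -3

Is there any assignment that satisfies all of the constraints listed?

The assignment m = 4, n = 5, k = 1, j = 5, h = 2, g = 3 works:
  constraint 3 holds since h + g = 5.
  constraint 5 holds since j + m = 9.
The rest check out directly.

Satisfiable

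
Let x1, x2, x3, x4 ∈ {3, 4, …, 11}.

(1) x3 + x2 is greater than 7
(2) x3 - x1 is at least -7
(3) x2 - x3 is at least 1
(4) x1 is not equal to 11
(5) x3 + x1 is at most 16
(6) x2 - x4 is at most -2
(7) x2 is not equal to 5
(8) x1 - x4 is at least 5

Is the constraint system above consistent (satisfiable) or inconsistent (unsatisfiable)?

Unsatisfiable

Constraints 2, 3, 6, and 8 give x3 − x1 ≥ -7, x1 − x4 ≥ 5, x4 − x2 ≥ 2, x2 − x3 ≥ 1.
Adding all 4 inequalities: the left sides telescope to 0, and the right sides sum to (-7) + 5 + 2 + 1 = 1. So 0 ≥ 1, which is false.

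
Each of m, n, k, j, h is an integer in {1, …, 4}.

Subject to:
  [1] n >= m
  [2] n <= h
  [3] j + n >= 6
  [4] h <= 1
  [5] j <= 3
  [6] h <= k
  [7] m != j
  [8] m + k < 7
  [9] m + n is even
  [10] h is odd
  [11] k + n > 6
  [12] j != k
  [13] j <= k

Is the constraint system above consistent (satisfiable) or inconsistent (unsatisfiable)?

Unsatisfiable

From constraint 5: j ≤ 3. From constraints 2 and 4: n ≤ h ≤ 1. Hence j + n ≤ 4. But constraint 3 requires j + n ≥ 6, and 6 > 4. Contradiction.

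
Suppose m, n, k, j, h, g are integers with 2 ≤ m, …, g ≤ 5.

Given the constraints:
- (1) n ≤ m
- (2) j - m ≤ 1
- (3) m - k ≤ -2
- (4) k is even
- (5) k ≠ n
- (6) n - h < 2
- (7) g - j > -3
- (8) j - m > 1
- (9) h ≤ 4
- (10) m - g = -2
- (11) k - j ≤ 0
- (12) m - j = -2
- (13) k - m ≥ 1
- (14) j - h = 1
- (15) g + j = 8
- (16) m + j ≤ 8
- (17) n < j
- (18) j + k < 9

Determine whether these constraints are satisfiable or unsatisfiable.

Unsatisfiable

Constraints 2, 3, and 11 give j − k ≥ 0, k − m ≥ 2, m − j ≥ -1.
Adding all 3 inequalities: the left sides telescope to 0, and the right sides sum to 0 + 2 + (-1) = 1. So 0 ≥ 1, which is false.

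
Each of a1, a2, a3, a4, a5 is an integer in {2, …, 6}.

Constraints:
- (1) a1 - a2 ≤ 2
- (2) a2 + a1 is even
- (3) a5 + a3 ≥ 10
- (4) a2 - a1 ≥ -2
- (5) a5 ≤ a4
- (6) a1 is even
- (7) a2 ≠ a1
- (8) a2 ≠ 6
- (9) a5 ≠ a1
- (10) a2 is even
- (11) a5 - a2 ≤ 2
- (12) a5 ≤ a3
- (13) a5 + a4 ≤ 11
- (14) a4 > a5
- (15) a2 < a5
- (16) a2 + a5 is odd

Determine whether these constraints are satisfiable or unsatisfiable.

One satisfying assignment is a1 = 6, a2 = 4, a3 = 6, a4 = 6, a5 = 5.
For the less obvious constraints — constraint 1: a1 - a2 = 2; constraint 3: a5 + a3 = 11 — and the others hold by inspection.

Satisfiable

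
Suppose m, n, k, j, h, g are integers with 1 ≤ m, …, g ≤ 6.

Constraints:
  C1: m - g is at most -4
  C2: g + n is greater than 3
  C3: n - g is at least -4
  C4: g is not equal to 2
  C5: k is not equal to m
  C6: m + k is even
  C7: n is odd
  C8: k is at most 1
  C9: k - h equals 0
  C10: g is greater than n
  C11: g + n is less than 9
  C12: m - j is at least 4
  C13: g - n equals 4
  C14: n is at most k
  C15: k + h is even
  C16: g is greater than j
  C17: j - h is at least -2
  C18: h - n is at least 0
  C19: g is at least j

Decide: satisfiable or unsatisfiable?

Unsatisfiable

Constraints 1, 3, 12, 17, and 18 give h − n ≥ 0, n − g ≥ -4, g − m ≥ 4, m − j ≥ 4, j − h ≥ -2.
Adding all 5 inequalities: the left sides telescope to 0, and the right sides sum to 0 + (-4) + 4 + 4 + (-2) = 2. So 0 ≥ 2, which is false.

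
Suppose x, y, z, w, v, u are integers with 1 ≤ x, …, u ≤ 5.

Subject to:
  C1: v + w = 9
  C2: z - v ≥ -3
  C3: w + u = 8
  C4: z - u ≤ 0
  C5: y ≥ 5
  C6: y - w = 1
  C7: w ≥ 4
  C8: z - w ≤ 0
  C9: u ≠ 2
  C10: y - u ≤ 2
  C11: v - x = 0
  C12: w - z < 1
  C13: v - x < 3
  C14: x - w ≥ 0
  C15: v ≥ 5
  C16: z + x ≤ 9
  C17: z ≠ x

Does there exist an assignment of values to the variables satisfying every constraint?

Satisfiable

The assignment x = 5, y = 5, z = 4, w = 4, v = 5, u = 4 works:
  constraint 1 holds since v + w = 9.
  constraint 2 holds since z - v = -1.
The rest check out directly.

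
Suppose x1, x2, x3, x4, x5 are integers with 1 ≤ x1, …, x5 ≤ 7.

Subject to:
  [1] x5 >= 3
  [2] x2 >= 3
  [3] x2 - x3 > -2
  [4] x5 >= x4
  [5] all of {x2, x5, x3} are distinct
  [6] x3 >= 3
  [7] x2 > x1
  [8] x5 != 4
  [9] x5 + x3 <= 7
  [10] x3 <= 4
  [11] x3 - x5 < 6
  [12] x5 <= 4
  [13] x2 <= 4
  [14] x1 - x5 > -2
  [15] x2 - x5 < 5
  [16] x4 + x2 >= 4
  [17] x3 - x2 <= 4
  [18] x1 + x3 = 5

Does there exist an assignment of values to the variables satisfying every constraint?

Unsatisfiable

Constraints 1, 2, 6, 10, 12, and 13 confine each of x2, x5, x3 to the 2 values {3, 4}.
Constraint 5 requires all 3 of them to be distinct, but only 2 values are available — impossible by the pigeonhole principle.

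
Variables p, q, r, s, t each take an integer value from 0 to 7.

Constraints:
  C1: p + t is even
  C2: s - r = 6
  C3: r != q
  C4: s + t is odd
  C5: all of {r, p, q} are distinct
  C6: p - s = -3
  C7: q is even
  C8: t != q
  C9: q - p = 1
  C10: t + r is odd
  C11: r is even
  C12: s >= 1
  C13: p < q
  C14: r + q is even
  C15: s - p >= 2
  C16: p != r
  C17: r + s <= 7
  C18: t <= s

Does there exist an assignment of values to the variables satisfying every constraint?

Satisfiable

Try p = 3, q = 4, r = 0, s = 6, t = 5.
Check constraint 2: s - r = 6; constraint 6: p - s = -3. The remaining constraints are straightforward to verify.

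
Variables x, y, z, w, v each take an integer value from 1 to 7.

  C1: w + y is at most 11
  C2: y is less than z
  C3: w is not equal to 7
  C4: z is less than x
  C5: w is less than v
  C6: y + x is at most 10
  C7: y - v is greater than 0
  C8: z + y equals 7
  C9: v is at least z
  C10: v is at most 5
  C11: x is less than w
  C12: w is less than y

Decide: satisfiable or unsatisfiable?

Constraints 2, 4, 5, 7, and 11 give w < v, v < y, y < z, z < x, x < w. Chaining: w < v < y < z < x < w, which forces w < w — impossible.

Unsatisfiable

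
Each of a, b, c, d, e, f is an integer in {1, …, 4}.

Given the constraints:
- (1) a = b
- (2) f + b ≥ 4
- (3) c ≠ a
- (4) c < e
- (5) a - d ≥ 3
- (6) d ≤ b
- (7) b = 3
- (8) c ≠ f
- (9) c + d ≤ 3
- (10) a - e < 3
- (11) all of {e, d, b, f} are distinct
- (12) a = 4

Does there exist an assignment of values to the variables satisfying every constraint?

Unsatisfiable

Constraint 12 fixes a = 4 and constraint 7 fixes b = 3, but constraint 1 requires a = b. Since 4 ≠ 3, contradiction.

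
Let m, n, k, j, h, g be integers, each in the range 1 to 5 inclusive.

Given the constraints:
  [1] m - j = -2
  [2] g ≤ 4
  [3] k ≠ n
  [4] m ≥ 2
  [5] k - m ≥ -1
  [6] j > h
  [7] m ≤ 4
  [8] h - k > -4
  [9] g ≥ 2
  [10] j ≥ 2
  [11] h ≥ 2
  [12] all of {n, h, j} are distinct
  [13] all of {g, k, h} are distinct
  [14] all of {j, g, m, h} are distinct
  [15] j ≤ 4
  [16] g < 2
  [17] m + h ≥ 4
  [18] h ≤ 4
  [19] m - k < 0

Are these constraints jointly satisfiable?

Constraints 2, 4, 7, 9, 10, 11, 15, and 18 confine each of j, g, m, h to the 3 values {2, …, 4}.
Constraint 14 requires all 4 of them to be distinct, but only 3 values are available — impossible by the pigeonhole principle.

Unsatisfiable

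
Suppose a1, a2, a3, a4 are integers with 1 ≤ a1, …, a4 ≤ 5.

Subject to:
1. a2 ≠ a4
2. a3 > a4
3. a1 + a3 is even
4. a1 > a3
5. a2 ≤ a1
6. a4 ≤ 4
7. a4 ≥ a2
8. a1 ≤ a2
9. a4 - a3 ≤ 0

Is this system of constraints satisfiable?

Constraints 2, 4, 7, and 8 give a1 ≤ a2, a2 ≤ a4, a4 < a3, a3 < a1. Chaining: a1 ≤ a2 ≤ a4 < a3 < a1, which forces a1 < a1 — impossible.

Unsatisfiable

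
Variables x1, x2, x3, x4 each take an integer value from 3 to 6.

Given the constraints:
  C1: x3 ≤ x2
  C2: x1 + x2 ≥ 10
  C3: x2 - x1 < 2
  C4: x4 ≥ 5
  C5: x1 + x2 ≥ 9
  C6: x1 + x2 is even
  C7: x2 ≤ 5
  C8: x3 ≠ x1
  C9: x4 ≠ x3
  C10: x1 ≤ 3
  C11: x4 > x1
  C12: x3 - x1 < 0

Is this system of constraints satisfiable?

From constraint 10: x1 ≤ 3. From constraint 7: x2 ≤ 5. Hence x1 + x2 ≤ 8. But constraint 2 requires x1 + x2 ≥ 10, and 10 > 8. Contradiction.

Unsatisfiable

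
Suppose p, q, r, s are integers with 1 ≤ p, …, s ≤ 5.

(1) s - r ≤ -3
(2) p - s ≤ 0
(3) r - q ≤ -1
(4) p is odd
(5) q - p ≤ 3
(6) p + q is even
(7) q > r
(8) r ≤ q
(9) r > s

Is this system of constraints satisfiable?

Unsatisfiable

Constraints 1, 2, 3, and 5 give q − r ≥ 1, r − s ≥ 3, s − p ≥ 0, p − q ≥ -3.
Adding all 4 inequalities: the left sides telescope to 0, and the right sides sum to 1 + 3 + 0 + (-3) = 1. So 0 ≥ 1, which is false.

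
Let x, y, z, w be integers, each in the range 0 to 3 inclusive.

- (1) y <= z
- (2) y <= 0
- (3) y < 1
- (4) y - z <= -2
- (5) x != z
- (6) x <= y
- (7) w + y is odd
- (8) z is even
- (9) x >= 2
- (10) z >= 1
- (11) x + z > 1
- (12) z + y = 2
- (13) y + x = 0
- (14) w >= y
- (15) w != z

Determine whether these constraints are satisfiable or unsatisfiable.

Unsatisfiable

From constraint 10: z ≥ 1. From constraints 6 and 9: y ≥ x ≥ 2. Hence z + y ≥ 3. But constraint 12 requires z + y = 2, and 2 < 3. Contradiction.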